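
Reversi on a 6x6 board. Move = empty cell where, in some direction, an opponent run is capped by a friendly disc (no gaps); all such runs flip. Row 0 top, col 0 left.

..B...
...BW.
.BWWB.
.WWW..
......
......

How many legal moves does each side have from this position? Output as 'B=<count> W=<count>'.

-- B to move --
(0,3): no bracket -> illegal
(0,4): flips 1 -> legal
(0,5): no bracket -> illegal
(1,1): no bracket -> illegal
(1,2): no bracket -> illegal
(1,5): flips 1 -> legal
(2,0): no bracket -> illegal
(2,5): no bracket -> illegal
(3,0): no bracket -> illegal
(3,4): no bracket -> illegal
(4,0): flips 2 -> legal
(4,1): flips 1 -> legal
(4,2): flips 1 -> legal
(4,3): flips 3 -> legal
(4,4): no bracket -> illegal
B mobility = 6
-- W to move --
(0,1): no bracket -> illegal
(0,3): flips 1 -> legal
(0,4): flips 1 -> legal
(1,0): flips 1 -> legal
(1,1): flips 1 -> legal
(1,2): flips 1 -> legal
(1,5): flips 1 -> legal
(2,0): flips 1 -> legal
(2,5): flips 1 -> legal
(3,0): no bracket -> illegal
(3,4): flips 1 -> legal
(3,5): no bracket -> illegal
W mobility = 9

Answer: B=6 W=9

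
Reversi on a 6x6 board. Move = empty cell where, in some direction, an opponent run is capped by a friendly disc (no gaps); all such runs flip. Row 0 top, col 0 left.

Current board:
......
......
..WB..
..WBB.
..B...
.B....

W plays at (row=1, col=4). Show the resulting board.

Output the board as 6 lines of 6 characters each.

Place W at (1,4); scan 8 dirs for brackets.
Dir NW: first cell '.' (not opp) -> no flip
Dir N: first cell '.' (not opp) -> no flip
Dir NE: first cell '.' (not opp) -> no flip
Dir W: first cell '.' (not opp) -> no flip
Dir E: first cell '.' (not opp) -> no flip
Dir SW: opp run (2,3) capped by W -> flip
Dir S: first cell '.' (not opp) -> no flip
Dir SE: first cell '.' (not opp) -> no flip
All flips: (2,3)

Answer: ......
....W.
..WW..
..WBB.
..B...
.B....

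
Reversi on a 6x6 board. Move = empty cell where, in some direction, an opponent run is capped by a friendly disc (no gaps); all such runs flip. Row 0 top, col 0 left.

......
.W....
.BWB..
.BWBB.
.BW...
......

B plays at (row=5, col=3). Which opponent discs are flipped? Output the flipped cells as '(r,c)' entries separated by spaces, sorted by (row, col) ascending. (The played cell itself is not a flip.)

Dir NW: opp run (4,2) capped by B -> flip
Dir N: first cell '.' (not opp) -> no flip
Dir NE: first cell '.' (not opp) -> no flip
Dir W: first cell '.' (not opp) -> no flip
Dir E: first cell '.' (not opp) -> no flip
Dir SW: edge -> no flip
Dir S: edge -> no flip
Dir SE: edge -> no flip

Answer: (4,2)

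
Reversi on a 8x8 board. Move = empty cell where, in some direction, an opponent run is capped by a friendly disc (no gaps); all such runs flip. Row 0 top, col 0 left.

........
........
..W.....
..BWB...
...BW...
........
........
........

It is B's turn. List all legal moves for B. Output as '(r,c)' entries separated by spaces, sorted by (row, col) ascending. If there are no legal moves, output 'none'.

Answer: (1,2) (2,3) (4,5) (5,4)

Derivation:
(1,1): no bracket -> illegal
(1,2): flips 1 -> legal
(1,3): no bracket -> illegal
(2,1): no bracket -> illegal
(2,3): flips 1 -> legal
(2,4): no bracket -> illegal
(3,1): no bracket -> illegal
(3,5): no bracket -> illegal
(4,2): no bracket -> illegal
(4,5): flips 1 -> legal
(5,3): no bracket -> illegal
(5,4): flips 1 -> legal
(5,5): no bracket -> illegal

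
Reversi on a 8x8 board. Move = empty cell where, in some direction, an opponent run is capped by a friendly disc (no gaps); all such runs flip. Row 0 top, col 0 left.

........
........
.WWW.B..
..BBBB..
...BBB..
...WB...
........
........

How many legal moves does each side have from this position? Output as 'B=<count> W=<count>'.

Answer: B=8 W=6

Derivation:
-- B to move --
(1,0): flips 1 -> legal
(1,1): flips 1 -> legal
(1,2): flips 2 -> legal
(1,3): flips 1 -> legal
(1,4): flips 1 -> legal
(2,0): no bracket -> illegal
(2,4): no bracket -> illegal
(3,0): no bracket -> illegal
(3,1): no bracket -> illegal
(4,2): no bracket -> illegal
(5,2): flips 1 -> legal
(6,2): flips 1 -> legal
(6,3): flips 1 -> legal
(6,4): no bracket -> illegal
B mobility = 8
-- W to move --
(1,4): no bracket -> illegal
(1,5): no bracket -> illegal
(1,6): no bracket -> illegal
(2,4): no bracket -> illegal
(2,6): flips 2 -> legal
(3,1): no bracket -> illegal
(3,6): no bracket -> illegal
(4,1): flips 1 -> legal
(4,2): flips 1 -> legal
(4,6): no bracket -> illegal
(5,2): no bracket -> illegal
(5,5): flips 3 -> legal
(5,6): flips 2 -> legal
(6,3): no bracket -> illegal
(6,4): no bracket -> illegal
(6,5): flips 3 -> legal
W mobility = 6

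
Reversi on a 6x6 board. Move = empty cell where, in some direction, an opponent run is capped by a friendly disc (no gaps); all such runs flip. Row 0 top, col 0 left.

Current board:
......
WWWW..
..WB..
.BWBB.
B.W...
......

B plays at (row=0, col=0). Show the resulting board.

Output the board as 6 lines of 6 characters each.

Answer: B.....
WBWW..
..BB..
.BWBB.
B.W...
......

Derivation:
Place B at (0,0); scan 8 dirs for brackets.
Dir NW: edge -> no flip
Dir N: edge -> no flip
Dir NE: edge -> no flip
Dir W: edge -> no flip
Dir E: first cell '.' (not opp) -> no flip
Dir SW: edge -> no flip
Dir S: opp run (1,0), next='.' -> no flip
Dir SE: opp run (1,1) (2,2) capped by B -> flip
All flips: (1,1) (2,2)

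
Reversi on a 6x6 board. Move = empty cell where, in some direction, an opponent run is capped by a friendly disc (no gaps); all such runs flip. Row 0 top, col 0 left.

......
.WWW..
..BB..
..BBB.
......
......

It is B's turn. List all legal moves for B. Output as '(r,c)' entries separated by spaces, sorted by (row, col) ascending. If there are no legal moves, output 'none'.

Answer: (0,0) (0,1) (0,2) (0,3) (0,4)

Derivation:
(0,0): flips 1 -> legal
(0,1): flips 1 -> legal
(0,2): flips 1 -> legal
(0,3): flips 1 -> legal
(0,4): flips 1 -> legal
(1,0): no bracket -> illegal
(1,4): no bracket -> illegal
(2,0): no bracket -> illegal
(2,1): no bracket -> illegal
(2,4): no bracket -> illegal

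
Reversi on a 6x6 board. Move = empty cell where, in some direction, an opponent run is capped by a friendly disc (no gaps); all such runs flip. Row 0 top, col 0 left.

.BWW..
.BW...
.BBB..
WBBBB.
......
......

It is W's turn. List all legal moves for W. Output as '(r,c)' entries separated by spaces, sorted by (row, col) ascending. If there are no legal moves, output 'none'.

Answer: (0,0) (1,0) (2,0) (3,5) (4,2) (4,5)

Derivation:
(0,0): flips 1 -> legal
(1,0): flips 1 -> legal
(1,3): no bracket -> illegal
(1,4): no bracket -> illegal
(2,0): flips 1 -> legal
(2,4): no bracket -> illegal
(2,5): no bracket -> illegal
(3,5): flips 4 -> legal
(4,0): no bracket -> illegal
(4,1): no bracket -> illegal
(4,2): flips 2 -> legal
(4,3): no bracket -> illegal
(4,4): no bracket -> illegal
(4,5): flips 2 -> legal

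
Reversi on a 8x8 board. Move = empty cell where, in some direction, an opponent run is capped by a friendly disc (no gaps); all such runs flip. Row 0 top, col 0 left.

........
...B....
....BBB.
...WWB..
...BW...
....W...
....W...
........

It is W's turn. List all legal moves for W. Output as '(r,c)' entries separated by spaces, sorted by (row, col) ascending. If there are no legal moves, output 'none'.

Answer: (1,4) (1,5) (1,6) (1,7) (3,2) (3,6) (4,2) (5,2) (5,3)

Derivation:
(0,2): no bracket -> illegal
(0,3): no bracket -> illegal
(0,4): no bracket -> illegal
(1,2): no bracket -> illegal
(1,4): flips 1 -> legal
(1,5): flips 1 -> legal
(1,6): flips 1 -> legal
(1,7): flips 2 -> legal
(2,2): no bracket -> illegal
(2,3): no bracket -> illegal
(2,7): no bracket -> illegal
(3,2): flips 1 -> legal
(3,6): flips 1 -> legal
(3,7): no bracket -> illegal
(4,2): flips 1 -> legal
(4,5): no bracket -> illegal
(4,6): no bracket -> illegal
(5,2): flips 1 -> legal
(5,3): flips 1 -> legal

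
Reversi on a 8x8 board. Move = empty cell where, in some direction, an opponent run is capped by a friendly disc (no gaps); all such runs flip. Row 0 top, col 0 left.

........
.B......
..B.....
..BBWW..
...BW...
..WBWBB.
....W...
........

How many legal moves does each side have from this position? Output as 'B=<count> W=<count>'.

Answer: B=9 W=8

Derivation:
-- B to move --
(2,3): no bracket -> illegal
(2,4): no bracket -> illegal
(2,5): flips 1 -> legal
(2,6): flips 2 -> legal
(3,6): flips 2 -> legal
(4,1): no bracket -> illegal
(4,2): no bracket -> illegal
(4,5): flips 1 -> legal
(4,6): no bracket -> illegal
(5,1): flips 1 -> legal
(6,1): flips 1 -> legal
(6,2): no bracket -> illegal
(6,3): no bracket -> illegal
(6,5): flips 1 -> legal
(7,3): flips 1 -> legal
(7,4): no bracket -> illegal
(7,5): flips 1 -> legal
B mobility = 9
-- W to move --
(0,0): flips 3 -> legal
(0,1): no bracket -> illegal
(0,2): no bracket -> illegal
(1,0): no bracket -> illegal
(1,2): no bracket -> illegal
(1,3): no bracket -> illegal
(2,0): no bracket -> illegal
(2,1): flips 2 -> legal
(2,3): no bracket -> illegal
(2,4): no bracket -> illegal
(3,1): flips 2 -> legal
(4,1): no bracket -> illegal
(4,2): flips 2 -> legal
(4,5): no bracket -> illegal
(4,6): flips 1 -> legal
(4,7): no bracket -> illegal
(5,7): flips 2 -> legal
(6,2): flips 1 -> legal
(6,3): no bracket -> illegal
(6,5): no bracket -> illegal
(6,6): flips 1 -> legal
(6,7): no bracket -> illegal
W mobility = 8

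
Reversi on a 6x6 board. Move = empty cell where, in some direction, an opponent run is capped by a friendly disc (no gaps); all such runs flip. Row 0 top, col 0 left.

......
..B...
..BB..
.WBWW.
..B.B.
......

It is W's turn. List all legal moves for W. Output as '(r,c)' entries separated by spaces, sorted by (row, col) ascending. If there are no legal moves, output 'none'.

Answer: (0,1) (1,1) (1,3) (5,1) (5,3) (5,4) (5,5)

Derivation:
(0,1): flips 2 -> legal
(0,2): no bracket -> illegal
(0,3): no bracket -> illegal
(1,1): flips 1 -> legal
(1,3): flips 2 -> legal
(1,4): no bracket -> illegal
(2,1): no bracket -> illegal
(2,4): no bracket -> illegal
(3,5): no bracket -> illegal
(4,1): no bracket -> illegal
(4,3): no bracket -> illegal
(4,5): no bracket -> illegal
(5,1): flips 1 -> legal
(5,2): no bracket -> illegal
(5,3): flips 1 -> legal
(5,4): flips 1 -> legal
(5,5): flips 1 -> legal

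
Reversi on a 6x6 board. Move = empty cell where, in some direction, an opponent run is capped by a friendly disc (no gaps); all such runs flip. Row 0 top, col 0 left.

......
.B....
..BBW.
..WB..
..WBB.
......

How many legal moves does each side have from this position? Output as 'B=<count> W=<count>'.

-- B to move --
(1,3): no bracket -> illegal
(1,4): no bracket -> illegal
(1,5): flips 1 -> legal
(2,1): flips 1 -> legal
(2,5): flips 1 -> legal
(3,1): flips 1 -> legal
(3,4): no bracket -> illegal
(3,5): no bracket -> illegal
(4,1): flips 2 -> legal
(5,1): flips 1 -> legal
(5,2): flips 2 -> legal
(5,3): no bracket -> illegal
B mobility = 7
-- W to move --
(0,0): no bracket -> illegal
(0,1): no bracket -> illegal
(0,2): no bracket -> illegal
(1,0): no bracket -> illegal
(1,2): flips 1 -> legal
(1,3): no bracket -> illegal
(1,4): flips 1 -> legal
(2,0): no bracket -> illegal
(2,1): flips 2 -> legal
(3,1): no bracket -> illegal
(3,4): flips 1 -> legal
(3,5): no bracket -> illegal
(4,5): flips 2 -> legal
(5,2): no bracket -> illegal
(5,3): no bracket -> illegal
(5,4): flips 1 -> legal
(5,5): no bracket -> illegal
W mobility = 6

Answer: B=7 W=6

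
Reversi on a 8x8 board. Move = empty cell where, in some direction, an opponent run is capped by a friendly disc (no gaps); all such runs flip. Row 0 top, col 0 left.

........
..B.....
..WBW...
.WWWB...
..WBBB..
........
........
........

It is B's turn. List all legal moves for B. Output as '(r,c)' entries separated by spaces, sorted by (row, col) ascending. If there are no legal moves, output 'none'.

(1,1): flips 2 -> legal
(1,3): no bracket -> illegal
(1,4): flips 1 -> legal
(1,5): no bracket -> illegal
(2,0): no bracket -> illegal
(2,1): flips 2 -> legal
(2,5): flips 1 -> legal
(3,0): flips 3 -> legal
(3,5): no bracket -> illegal
(4,0): no bracket -> illegal
(4,1): flips 2 -> legal
(5,1): no bracket -> illegal
(5,2): flips 3 -> legal
(5,3): no bracket -> illegal

Answer: (1,1) (1,4) (2,1) (2,5) (3,0) (4,1) (5,2)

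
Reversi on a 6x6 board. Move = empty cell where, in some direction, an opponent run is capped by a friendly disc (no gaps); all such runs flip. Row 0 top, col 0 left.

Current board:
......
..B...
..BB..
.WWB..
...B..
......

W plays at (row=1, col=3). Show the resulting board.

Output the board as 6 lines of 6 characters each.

Place W at (1,3); scan 8 dirs for brackets.
Dir NW: first cell '.' (not opp) -> no flip
Dir N: first cell '.' (not opp) -> no flip
Dir NE: first cell '.' (not opp) -> no flip
Dir W: opp run (1,2), next='.' -> no flip
Dir E: first cell '.' (not opp) -> no flip
Dir SW: opp run (2,2) capped by W -> flip
Dir S: opp run (2,3) (3,3) (4,3), next='.' -> no flip
Dir SE: first cell '.' (not opp) -> no flip
All flips: (2,2)

Answer: ......
..BW..
..WB..
.WWB..
...B..
......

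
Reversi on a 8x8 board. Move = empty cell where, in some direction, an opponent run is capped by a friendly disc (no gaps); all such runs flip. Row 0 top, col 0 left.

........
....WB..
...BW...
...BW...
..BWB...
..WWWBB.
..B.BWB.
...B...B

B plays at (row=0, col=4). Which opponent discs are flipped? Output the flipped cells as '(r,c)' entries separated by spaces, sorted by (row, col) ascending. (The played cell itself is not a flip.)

Dir NW: edge -> no flip
Dir N: edge -> no flip
Dir NE: edge -> no flip
Dir W: first cell '.' (not opp) -> no flip
Dir E: first cell '.' (not opp) -> no flip
Dir SW: first cell '.' (not opp) -> no flip
Dir S: opp run (1,4) (2,4) (3,4) capped by B -> flip
Dir SE: first cell 'B' (not opp) -> no flip

Answer: (1,4) (2,4) (3,4)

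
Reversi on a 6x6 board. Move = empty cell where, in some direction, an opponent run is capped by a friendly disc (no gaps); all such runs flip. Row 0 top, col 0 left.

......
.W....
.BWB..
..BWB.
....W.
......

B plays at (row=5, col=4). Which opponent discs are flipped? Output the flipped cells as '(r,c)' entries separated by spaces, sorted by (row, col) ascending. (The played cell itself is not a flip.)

Answer: (4,4)

Derivation:
Dir NW: first cell '.' (not opp) -> no flip
Dir N: opp run (4,4) capped by B -> flip
Dir NE: first cell '.' (not opp) -> no flip
Dir W: first cell '.' (not opp) -> no flip
Dir E: first cell '.' (not opp) -> no flip
Dir SW: edge -> no flip
Dir S: edge -> no flip
Dir SE: edge -> no flip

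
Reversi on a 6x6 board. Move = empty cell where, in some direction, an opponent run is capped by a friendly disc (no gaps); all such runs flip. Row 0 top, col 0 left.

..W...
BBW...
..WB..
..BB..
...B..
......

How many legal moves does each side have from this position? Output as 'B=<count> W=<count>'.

-- B to move --
(0,1): flips 1 -> legal
(0,3): no bracket -> illegal
(1,3): flips 1 -> legal
(2,1): flips 1 -> legal
(3,1): no bracket -> illegal
B mobility = 3
-- W to move --
(0,0): flips 1 -> legal
(0,1): no bracket -> illegal
(1,3): no bracket -> illegal
(1,4): no bracket -> illegal
(2,0): flips 1 -> legal
(2,1): no bracket -> illegal
(2,4): flips 1 -> legal
(3,1): no bracket -> illegal
(3,4): flips 1 -> legal
(4,1): no bracket -> illegal
(4,2): flips 1 -> legal
(4,4): flips 1 -> legal
(5,2): no bracket -> illegal
(5,3): no bracket -> illegal
(5,4): no bracket -> illegal
W mobility = 6

Answer: B=3 W=6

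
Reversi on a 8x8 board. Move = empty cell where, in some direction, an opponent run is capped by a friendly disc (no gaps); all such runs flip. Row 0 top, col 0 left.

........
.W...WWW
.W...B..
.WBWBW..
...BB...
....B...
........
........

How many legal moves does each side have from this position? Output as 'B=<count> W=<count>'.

Answer: B=9 W=4

Derivation:
-- B to move --
(0,0): no bracket -> illegal
(0,1): no bracket -> illegal
(0,2): no bracket -> illegal
(0,4): no bracket -> illegal
(0,5): flips 1 -> legal
(0,6): no bracket -> illegal
(0,7): flips 1 -> legal
(1,0): flips 1 -> legal
(1,2): no bracket -> illegal
(1,4): no bracket -> illegal
(2,0): no bracket -> illegal
(2,2): flips 1 -> legal
(2,3): flips 1 -> legal
(2,4): no bracket -> illegal
(2,6): flips 1 -> legal
(2,7): no bracket -> illegal
(3,0): flips 1 -> legal
(3,6): flips 1 -> legal
(4,0): no bracket -> illegal
(4,1): no bracket -> illegal
(4,2): no bracket -> illegal
(4,5): flips 1 -> legal
(4,6): no bracket -> illegal
B mobility = 9
-- W to move --
(1,4): no bracket -> illegal
(2,2): no bracket -> illegal
(2,3): no bracket -> illegal
(2,4): no bracket -> illegal
(2,6): no bracket -> illegal
(3,6): no bracket -> illegal
(4,1): no bracket -> illegal
(4,2): no bracket -> illegal
(4,5): no bracket -> illegal
(5,2): flips 3 -> legal
(5,3): flips 2 -> legal
(5,5): flips 1 -> legal
(6,3): no bracket -> illegal
(6,4): no bracket -> illegal
(6,5): flips 3 -> legal
W mobility = 4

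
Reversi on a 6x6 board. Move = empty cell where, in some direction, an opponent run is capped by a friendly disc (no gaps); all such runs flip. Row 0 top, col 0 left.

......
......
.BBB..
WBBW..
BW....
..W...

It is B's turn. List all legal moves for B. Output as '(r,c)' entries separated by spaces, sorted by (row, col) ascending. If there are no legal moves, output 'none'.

(2,0): flips 1 -> legal
(2,4): no bracket -> illegal
(3,4): flips 1 -> legal
(4,2): flips 1 -> legal
(4,3): flips 1 -> legal
(4,4): flips 1 -> legal
(5,0): flips 1 -> legal
(5,1): flips 1 -> legal
(5,3): no bracket -> illegal

Answer: (2,0) (3,4) (4,2) (4,3) (4,4) (5,0) (5,1)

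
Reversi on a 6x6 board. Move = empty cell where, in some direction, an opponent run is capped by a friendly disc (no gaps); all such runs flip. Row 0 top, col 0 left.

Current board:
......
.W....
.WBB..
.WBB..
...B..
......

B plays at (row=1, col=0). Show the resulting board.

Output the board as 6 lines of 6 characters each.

Answer: ......
BW....
.BBB..
.WBB..
...B..
......

Derivation:
Place B at (1,0); scan 8 dirs for brackets.
Dir NW: edge -> no flip
Dir N: first cell '.' (not opp) -> no flip
Dir NE: first cell '.' (not opp) -> no flip
Dir W: edge -> no flip
Dir E: opp run (1,1), next='.' -> no flip
Dir SW: edge -> no flip
Dir S: first cell '.' (not opp) -> no flip
Dir SE: opp run (2,1) capped by B -> flip
All flips: (2,1)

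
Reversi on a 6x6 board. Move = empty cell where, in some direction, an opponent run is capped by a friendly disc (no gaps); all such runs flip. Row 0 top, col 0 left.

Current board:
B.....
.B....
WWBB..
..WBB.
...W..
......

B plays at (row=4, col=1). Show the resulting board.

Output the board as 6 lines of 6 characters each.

Answer: B.....
.B....
WWBB..
..BBB.
.B.W..
......

Derivation:
Place B at (4,1); scan 8 dirs for brackets.
Dir NW: first cell '.' (not opp) -> no flip
Dir N: first cell '.' (not opp) -> no flip
Dir NE: opp run (3,2) capped by B -> flip
Dir W: first cell '.' (not opp) -> no flip
Dir E: first cell '.' (not opp) -> no flip
Dir SW: first cell '.' (not opp) -> no flip
Dir S: first cell '.' (not opp) -> no flip
Dir SE: first cell '.' (not opp) -> no flip
All flips: (3,2)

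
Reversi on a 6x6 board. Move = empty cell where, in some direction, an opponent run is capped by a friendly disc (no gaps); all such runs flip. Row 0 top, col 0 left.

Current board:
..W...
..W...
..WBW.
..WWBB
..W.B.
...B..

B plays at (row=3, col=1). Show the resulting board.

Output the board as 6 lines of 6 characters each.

Answer: ..W...
..W...
..WBW.
.BBBBB
..B.B.
...B..

Derivation:
Place B at (3,1); scan 8 dirs for brackets.
Dir NW: first cell '.' (not opp) -> no flip
Dir N: first cell '.' (not opp) -> no flip
Dir NE: opp run (2,2), next='.' -> no flip
Dir W: first cell '.' (not opp) -> no flip
Dir E: opp run (3,2) (3,3) capped by B -> flip
Dir SW: first cell '.' (not opp) -> no flip
Dir S: first cell '.' (not opp) -> no flip
Dir SE: opp run (4,2) capped by B -> flip
All flips: (3,2) (3,3) (4,2)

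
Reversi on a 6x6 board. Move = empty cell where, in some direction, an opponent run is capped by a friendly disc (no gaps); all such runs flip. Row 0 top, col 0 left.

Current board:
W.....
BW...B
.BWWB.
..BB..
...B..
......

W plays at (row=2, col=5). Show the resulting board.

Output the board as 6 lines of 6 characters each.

Answer: W.....
BW...B
.BWWWW
..BB..
...B..
......

Derivation:
Place W at (2,5); scan 8 dirs for brackets.
Dir NW: first cell '.' (not opp) -> no flip
Dir N: opp run (1,5), next='.' -> no flip
Dir NE: edge -> no flip
Dir W: opp run (2,4) capped by W -> flip
Dir E: edge -> no flip
Dir SW: first cell '.' (not opp) -> no flip
Dir S: first cell '.' (not opp) -> no flip
Dir SE: edge -> no flip
All flips: (2,4)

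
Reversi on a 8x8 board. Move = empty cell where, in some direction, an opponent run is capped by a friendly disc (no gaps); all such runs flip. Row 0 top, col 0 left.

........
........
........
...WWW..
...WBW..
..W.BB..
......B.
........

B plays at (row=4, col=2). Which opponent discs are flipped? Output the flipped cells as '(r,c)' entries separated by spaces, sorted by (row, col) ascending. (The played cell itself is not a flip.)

Dir NW: first cell '.' (not opp) -> no flip
Dir N: first cell '.' (not opp) -> no flip
Dir NE: opp run (3,3), next='.' -> no flip
Dir W: first cell '.' (not opp) -> no flip
Dir E: opp run (4,3) capped by B -> flip
Dir SW: first cell '.' (not opp) -> no flip
Dir S: opp run (5,2), next='.' -> no flip
Dir SE: first cell '.' (not opp) -> no flip

Answer: (4,3)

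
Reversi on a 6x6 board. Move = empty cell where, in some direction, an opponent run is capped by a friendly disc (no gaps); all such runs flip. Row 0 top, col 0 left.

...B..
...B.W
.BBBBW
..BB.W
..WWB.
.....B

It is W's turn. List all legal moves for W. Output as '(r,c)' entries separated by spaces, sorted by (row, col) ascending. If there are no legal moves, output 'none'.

Answer: (0,2) (1,0) (1,2) (2,0) (4,5) (5,3)

Derivation:
(0,2): flips 2 -> legal
(0,4): no bracket -> illegal
(1,0): flips 2 -> legal
(1,1): no bracket -> illegal
(1,2): flips 2 -> legal
(1,4): no bracket -> illegal
(2,0): flips 4 -> legal
(3,0): no bracket -> illegal
(3,1): no bracket -> illegal
(3,4): no bracket -> illegal
(4,1): no bracket -> illegal
(4,5): flips 1 -> legal
(5,3): flips 1 -> legal
(5,4): no bracket -> illegal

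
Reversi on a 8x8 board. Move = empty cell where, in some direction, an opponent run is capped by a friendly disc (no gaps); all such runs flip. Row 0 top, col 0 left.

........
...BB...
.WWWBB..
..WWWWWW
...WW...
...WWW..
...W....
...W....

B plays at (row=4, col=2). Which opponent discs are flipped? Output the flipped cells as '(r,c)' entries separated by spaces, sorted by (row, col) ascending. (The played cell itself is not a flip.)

Answer: (3,3)

Derivation:
Dir NW: first cell '.' (not opp) -> no flip
Dir N: opp run (3,2) (2,2), next='.' -> no flip
Dir NE: opp run (3,3) capped by B -> flip
Dir W: first cell '.' (not opp) -> no flip
Dir E: opp run (4,3) (4,4), next='.' -> no flip
Dir SW: first cell '.' (not opp) -> no flip
Dir S: first cell '.' (not opp) -> no flip
Dir SE: opp run (5,3), next='.' -> no flip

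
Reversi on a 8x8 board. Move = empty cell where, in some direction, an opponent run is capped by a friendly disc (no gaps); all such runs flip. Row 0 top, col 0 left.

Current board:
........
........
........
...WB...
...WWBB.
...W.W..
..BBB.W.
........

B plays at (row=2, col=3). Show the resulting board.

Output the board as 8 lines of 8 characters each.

Answer: ........
........
...B....
...BB...
...BWBB.
...B.W..
..BBB.W.
........

Derivation:
Place B at (2,3); scan 8 dirs for brackets.
Dir NW: first cell '.' (not opp) -> no flip
Dir N: first cell '.' (not opp) -> no flip
Dir NE: first cell '.' (not opp) -> no flip
Dir W: first cell '.' (not opp) -> no flip
Dir E: first cell '.' (not opp) -> no flip
Dir SW: first cell '.' (not opp) -> no flip
Dir S: opp run (3,3) (4,3) (5,3) capped by B -> flip
Dir SE: first cell 'B' (not opp) -> no flip
All flips: (3,3) (4,3) (5,3)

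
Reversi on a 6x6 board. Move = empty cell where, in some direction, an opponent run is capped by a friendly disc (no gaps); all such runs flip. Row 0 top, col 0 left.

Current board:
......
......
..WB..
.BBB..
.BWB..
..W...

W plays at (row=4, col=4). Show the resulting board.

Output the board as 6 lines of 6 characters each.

Place W at (4,4); scan 8 dirs for brackets.
Dir NW: opp run (3,3) capped by W -> flip
Dir N: first cell '.' (not opp) -> no flip
Dir NE: first cell '.' (not opp) -> no flip
Dir W: opp run (4,3) capped by W -> flip
Dir E: first cell '.' (not opp) -> no flip
Dir SW: first cell '.' (not opp) -> no flip
Dir S: first cell '.' (not opp) -> no flip
Dir SE: first cell '.' (not opp) -> no flip
All flips: (3,3) (4,3)

Answer: ......
......
..WB..
.BBW..
.BWWW.
..W...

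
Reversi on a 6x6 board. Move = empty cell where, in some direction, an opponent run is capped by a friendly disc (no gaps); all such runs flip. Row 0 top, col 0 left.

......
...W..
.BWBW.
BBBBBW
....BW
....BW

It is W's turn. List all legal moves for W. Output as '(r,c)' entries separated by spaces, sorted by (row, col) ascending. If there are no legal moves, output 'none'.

Answer: (1,2) (2,0) (4,0) (4,2) (4,3) (5,3)

Derivation:
(1,0): no bracket -> illegal
(1,1): no bracket -> illegal
(1,2): flips 2 -> legal
(1,4): no bracket -> illegal
(2,0): flips 1 -> legal
(2,5): no bracket -> illegal
(4,0): flips 1 -> legal
(4,1): no bracket -> illegal
(4,2): flips 2 -> legal
(4,3): flips 3 -> legal
(5,3): flips 2 -> legal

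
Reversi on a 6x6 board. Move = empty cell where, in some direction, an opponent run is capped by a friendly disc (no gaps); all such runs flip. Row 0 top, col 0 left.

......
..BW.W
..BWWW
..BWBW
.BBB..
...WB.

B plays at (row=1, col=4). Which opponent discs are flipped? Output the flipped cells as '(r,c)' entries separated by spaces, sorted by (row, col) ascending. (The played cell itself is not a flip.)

Answer: (1,3) (2,3) (2,4)

Derivation:
Dir NW: first cell '.' (not opp) -> no flip
Dir N: first cell '.' (not opp) -> no flip
Dir NE: first cell '.' (not opp) -> no flip
Dir W: opp run (1,3) capped by B -> flip
Dir E: opp run (1,5), next=edge -> no flip
Dir SW: opp run (2,3) capped by B -> flip
Dir S: opp run (2,4) capped by B -> flip
Dir SE: opp run (2,5), next=edge -> no flip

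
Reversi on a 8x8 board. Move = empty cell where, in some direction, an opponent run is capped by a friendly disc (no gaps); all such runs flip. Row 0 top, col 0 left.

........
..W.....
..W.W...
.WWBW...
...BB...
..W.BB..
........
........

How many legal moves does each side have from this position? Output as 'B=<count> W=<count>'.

-- B to move --
(0,1): no bracket -> illegal
(0,2): no bracket -> illegal
(0,3): no bracket -> illegal
(1,1): flips 1 -> legal
(1,3): no bracket -> illegal
(1,4): flips 2 -> legal
(1,5): flips 1 -> legal
(2,0): no bracket -> illegal
(2,1): flips 1 -> legal
(2,3): no bracket -> illegal
(2,5): flips 1 -> legal
(3,0): flips 2 -> legal
(3,5): flips 1 -> legal
(4,0): no bracket -> illegal
(4,1): no bracket -> illegal
(4,2): no bracket -> illegal
(4,5): no bracket -> illegal
(5,1): no bracket -> illegal
(5,3): no bracket -> illegal
(6,1): flips 1 -> legal
(6,2): no bracket -> illegal
(6,3): no bracket -> illegal
B mobility = 8
-- W to move --
(2,3): no bracket -> illegal
(3,5): no bracket -> illegal
(4,2): flips 1 -> legal
(4,5): no bracket -> illegal
(4,6): no bracket -> illegal
(5,3): no bracket -> illegal
(5,6): no bracket -> illegal
(6,3): no bracket -> illegal
(6,4): flips 2 -> legal
(6,5): flips 2 -> legal
(6,6): flips 3 -> legal
W mobility = 4

Answer: B=8 W=4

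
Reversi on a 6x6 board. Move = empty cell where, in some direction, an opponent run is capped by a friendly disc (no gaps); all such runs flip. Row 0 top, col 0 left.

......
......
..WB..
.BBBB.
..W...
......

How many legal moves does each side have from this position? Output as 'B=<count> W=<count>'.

-- B to move --
(1,1): flips 1 -> legal
(1,2): flips 1 -> legal
(1,3): flips 1 -> legal
(2,1): flips 1 -> legal
(4,1): no bracket -> illegal
(4,3): no bracket -> illegal
(5,1): flips 1 -> legal
(5,2): flips 1 -> legal
(5,3): flips 1 -> legal
B mobility = 7
-- W to move --
(1,2): no bracket -> illegal
(1,3): no bracket -> illegal
(1,4): no bracket -> illegal
(2,0): flips 1 -> legal
(2,1): no bracket -> illegal
(2,4): flips 2 -> legal
(2,5): no bracket -> illegal
(3,0): no bracket -> illegal
(3,5): no bracket -> illegal
(4,0): flips 1 -> legal
(4,1): no bracket -> illegal
(4,3): no bracket -> illegal
(4,4): flips 1 -> legal
(4,5): no bracket -> illegal
W mobility = 4

Answer: B=7 W=4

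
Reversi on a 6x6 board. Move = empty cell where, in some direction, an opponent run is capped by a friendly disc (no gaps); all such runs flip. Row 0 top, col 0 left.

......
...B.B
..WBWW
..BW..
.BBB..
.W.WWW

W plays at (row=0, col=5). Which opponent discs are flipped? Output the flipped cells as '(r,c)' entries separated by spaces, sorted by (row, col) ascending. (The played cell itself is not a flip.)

Answer: (1,5)

Derivation:
Dir NW: edge -> no flip
Dir N: edge -> no flip
Dir NE: edge -> no flip
Dir W: first cell '.' (not opp) -> no flip
Dir E: edge -> no flip
Dir SW: first cell '.' (not opp) -> no flip
Dir S: opp run (1,5) capped by W -> flip
Dir SE: edge -> no flip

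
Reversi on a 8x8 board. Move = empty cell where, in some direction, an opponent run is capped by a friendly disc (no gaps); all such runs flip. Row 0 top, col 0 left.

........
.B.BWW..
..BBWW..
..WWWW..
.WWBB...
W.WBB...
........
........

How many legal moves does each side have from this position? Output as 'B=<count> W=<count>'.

-- B to move --
(0,3): no bracket -> illegal
(0,4): flips 3 -> legal
(0,5): flips 1 -> legal
(0,6): no bracket -> illegal
(1,6): flips 4 -> legal
(2,1): flips 1 -> legal
(2,6): flips 3 -> legal
(3,0): no bracket -> illegal
(3,1): flips 1 -> legal
(3,6): no bracket -> illegal
(4,0): flips 2 -> legal
(4,5): flips 1 -> legal
(4,6): flips 2 -> legal
(5,1): flips 1 -> legal
(6,0): no bracket -> illegal
(6,1): flips 1 -> legal
(6,2): flips 3 -> legal
(6,3): no bracket -> illegal
B mobility = 12
-- W to move --
(0,0): flips 2 -> legal
(0,1): no bracket -> illegal
(0,2): flips 1 -> legal
(0,3): flips 2 -> legal
(0,4): no bracket -> illegal
(1,0): no bracket -> illegal
(1,2): flips 3 -> legal
(2,0): no bracket -> illegal
(2,1): flips 2 -> legal
(3,1): no bracket -> illegal
(4,5): flips 2 -> legal
(5,5): flips 3 -> legal
(6,2): flips 2 -> legal
(6,3): flips 2 -> legal
(6,4): flips 3 -> legal
(6,5): flips 2 -> legal
W mobility = 11

Answer: B=12 W=11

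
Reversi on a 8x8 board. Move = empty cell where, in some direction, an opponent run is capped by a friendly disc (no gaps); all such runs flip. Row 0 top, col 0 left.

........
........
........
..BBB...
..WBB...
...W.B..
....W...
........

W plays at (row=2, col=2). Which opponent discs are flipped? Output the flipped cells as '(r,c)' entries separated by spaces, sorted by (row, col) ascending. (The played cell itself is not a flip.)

Dir NW: first cell '.' (not opp) -> no flip
Dir N: first cell '.' (not opp) -> no flip
Dir NE: first cell '.' (not opp) -> no flip
Dir W: first cell '.' (not opp) -> no flip
Dir E: first cell '.' (not opp) -> no flip
Dir SW: first cell '.' (not opp) -> no flip
Dir S: opp run (3,2) capped by W -> flip
Dir SE: opp run (3,3) (4,4) (5,5), next='.' -> no flip

Answer: (3,2)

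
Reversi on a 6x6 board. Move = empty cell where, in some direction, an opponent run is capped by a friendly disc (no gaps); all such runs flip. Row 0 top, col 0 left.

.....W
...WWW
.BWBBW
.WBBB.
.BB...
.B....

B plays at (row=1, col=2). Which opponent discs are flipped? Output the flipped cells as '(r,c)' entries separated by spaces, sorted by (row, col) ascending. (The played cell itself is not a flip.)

Dir NW: first cell '.' (not opp) -> no flip
Dir N: first cell '.' (not opp) -> no flip
Dir NE: first cell '.' (not opp) -> no flip
Dir W: first cell '.' (not opp) -> no flip
Dir E: opp run (1,3) (1,4) (1,5), next=edge -> no flip
Dir SW: first cell 'B' (not opp) -> no flip
Dir S: opp run (2,2) capped by B -> flip
Dir SE: first cell 'B' (not opp) -> no flip

Answer: (2,2)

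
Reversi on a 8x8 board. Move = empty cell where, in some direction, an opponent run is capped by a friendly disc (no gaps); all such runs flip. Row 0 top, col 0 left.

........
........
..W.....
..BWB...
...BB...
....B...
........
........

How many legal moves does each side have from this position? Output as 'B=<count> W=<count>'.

-- B to move --
(1,1): flips 2 -> legal
(1,2): flips 1 -> legal
(1,3): no bracket -> illegal
(2,1): no bracket -> illegal
(2,3): flips 1 -> legal
(2,4): no bracket -> illegal
(3,1): no bracket -> illegal
(4,2): no bracket -> illegal
B mobility = 3
-- W to move --
(2,1): no bracket -> illegal
(2,3): no bracket -> illegal
(2,4): no bracket -> illegal
(2,5): no bracket -> illegal
(3,1): flips 1 -> legal
(3,5): flips 1 -> legal
(4,1): no bracket -> illegal
(4,2): flips 1 -> legal
(4,5): no bracket -> illegal
(5,2): no bracket -> illegal
(5,3): flips 1 -> legal
(5,5): flips 1 -> legal
(6,3): no bracket -> illegal
(6,4): no bracket -> illegal
(6,5): no bracket -> illegal
W mobility = 5

Answer: B=3 W=5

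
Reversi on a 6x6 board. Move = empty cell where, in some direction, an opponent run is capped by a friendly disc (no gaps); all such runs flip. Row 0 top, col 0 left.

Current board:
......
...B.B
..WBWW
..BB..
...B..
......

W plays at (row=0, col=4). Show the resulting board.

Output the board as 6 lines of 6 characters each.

Place W at (0,4); scan 8 dirs for brackets.
Dir NW: edge -> no flip
Dir N: edge -> no flip
Dir NE: edge -> no flip
Dir W: first cell '.' (not opp) -> no flip
Dir E: first cell '.' (not opp) -> no flip
Dir SW: opp run (1,3) capped by W -> flip
Dir S: first cell '.' (not opp) -> no flip
Dir SE: opp run (1,5), next=edge -> no flip
All flips: (1,3)

Answer: ....W.
...W.B
..WBWW
..BB..
...B..
......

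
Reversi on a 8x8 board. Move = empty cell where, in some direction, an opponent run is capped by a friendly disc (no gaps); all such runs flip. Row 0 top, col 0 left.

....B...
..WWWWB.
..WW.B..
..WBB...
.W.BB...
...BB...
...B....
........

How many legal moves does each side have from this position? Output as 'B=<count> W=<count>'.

-- B to move --
(0,1): flips 2 -> legal
(0,2): no bracket -> illegal
(0,3): flips 3 -> legal
(0,5): flips 1 -> legal
(0,6): no bracket -> illegal
(1,1): flips 5 -> legal
(2,1): flips 1 -> legal
(2,4): flips 1 -> legal
(2,6): flips 1 -> legal
(3,0): no bracket -> illegal
(3,1): flips 3 -> legal
(4,0): no bracket -> illegal
(4,2): no bracket -> illegal
(5,0): no bracket -> illegal
(5,1): no bracket -> illegal
(5,2): no bracket -> illegal
B mobility = 8
-- W to move --
(0,3): no bracket -> illegal
(0,5): no bracket -> illegal
(0,6): no bracket -> illegal
(0,7): no bracket -> illegal
(1,7): flips 1 -> legal
(2,4): no bracket -> illegal
(2,6): no bracket -> illegal
(2,7): no bracket -> illegal
(3,5): flips 3 -> legal
(3,6): flips 1 -> legal
(4,2): no bracket -> illegal
(4,5): flips 1 -> legal
(5,2): no bracket -> illegal
(5,5): flips 2 -> legal
(6,2): no bracket -> illegal
(6,4): no bracket -> illegal
(6,5): flips 2 -> legal
(7,2): no bracket -> illegal
(7,3): flips 4 -> legal
(7,4): no bracket -> illegal
W mobility = 7

Answer: B=8 W=7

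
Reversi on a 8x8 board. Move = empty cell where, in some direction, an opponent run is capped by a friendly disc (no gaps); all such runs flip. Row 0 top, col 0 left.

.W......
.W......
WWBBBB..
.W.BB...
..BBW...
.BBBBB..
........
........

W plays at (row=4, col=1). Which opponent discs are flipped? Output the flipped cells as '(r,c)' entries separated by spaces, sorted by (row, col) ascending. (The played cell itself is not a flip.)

Dir NW: first cell '.' (not opp) -> no flip
Dir N: first cell 'W' (not opp) -> no flip
Dir NE: first cell '.' (not opp) -> no flip
Dir W: first cell '.' (not opp) -> no flip
Dir E: opp run (4,2) (4,3) capped by W -> flip
Dir SW: first cell '.' (not opp) -> no flip
Dir S: opp run (5,1), next='.' -> no flip
Dir SE: opp run (5,2), next='.' -> no flip

Answer: (4,2) (4,3)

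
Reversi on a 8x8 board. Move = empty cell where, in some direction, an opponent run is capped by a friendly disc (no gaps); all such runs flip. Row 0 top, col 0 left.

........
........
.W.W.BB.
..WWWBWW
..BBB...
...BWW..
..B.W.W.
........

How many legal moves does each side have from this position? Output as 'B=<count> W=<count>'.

-- B to move --
(1,0): flips 2 -> legal
(1,1): no bracket -> illegal
(1,2): no bracket -> illegal
(1,3): flips 2 -> legal
(1,4): no bracket -> illegal
(2,0): no bracket -> illegal
(2,2): flips 2 -> legal
(2,4): flips 2 -> legal
(2,7): no bracket -> illegal
(3,0): no bracket -> illegal
(3,1): flips 3 -> legal
(4,1): no bracket -> illegal
(4,5): no bracket -> illegal
(4,6): flips 1 -> legal
(4,7): flips 1 -> legal
(5,6): flips 2 -> legal
(5,7): no bracket -> illegal
(6,3): no bracket -> illegal
(6,5): flips 1 -> legal
(6,7): no bracket -> illegal
(7,3): no bracket -> illegal
(7,4): flips 2 -> legal
(7,5): flips 1 -> legal
(7,6): no bracket -> illegal
(7,7): flips 2 -> legal
B mobility = 12
-- W to move --
(1,4): flips 1 -> legal
(1,5): flips 1 -> legal
(1,6): flips 2 -> legal
(1,7): no bracket -> illegal
(2,4): no bracket -> illegal
(2,7): no bracket -> illegal
(3,1): flips 2 -> legal
(4,1): no bracket -> illegal
(4,5): no bracket -> illegal
(4,6): no bracket -> illegal
(5,1): flips 1 -> legal
(5,2): flips 3 -> legal
(6,1): no bracket -> illegal
(6,3): flips 2 -> legal
(7,1): no bracket -> illegal
(7,2): no bracket -> illegal
(7,3): no bracket -> illegal
W mobility = 7

Answer: B=12 W=7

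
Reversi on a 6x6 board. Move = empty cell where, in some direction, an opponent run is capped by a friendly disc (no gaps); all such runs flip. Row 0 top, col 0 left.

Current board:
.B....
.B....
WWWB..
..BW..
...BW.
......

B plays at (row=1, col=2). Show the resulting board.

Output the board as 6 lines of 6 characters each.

Answer: .B....
.BB...
WWBB..
..BW..
...BW.
......

Derivation:
Place B at (1,2); scan 8 dirs for brackets.
Dir NW: first cell 'B' (not opp) -> no flip
Dir N: first cell '.' (not opp) -> no flip
Dir NE: first cell '.' (not opp) -> no flip
Dir W: first cell 'B' (not opp) -> no flip
Dir E: first cell '.' (not opp) -> no flip
Dir SW: opp run (2,1), next='.' -> no flip
Dir S: opp run (2,2) capped by B -> flip
Dir SE: first cell 'B' (not opp) -> no flip
All flips: (2,2)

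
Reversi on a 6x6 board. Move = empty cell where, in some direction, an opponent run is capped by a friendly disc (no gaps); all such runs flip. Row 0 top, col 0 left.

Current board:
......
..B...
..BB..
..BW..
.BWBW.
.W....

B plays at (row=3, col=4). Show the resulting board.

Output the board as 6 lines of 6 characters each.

Answer: ......
..B...
..BB..
..BBB.
.BWBW.
.W....

Derivation:
Place B at (3,4); scan 8 dirs for brackets.
Dir NW: first cell 'B' (not opp) -> no flip
Dir N: first cell '.' (not opp) -> no flip
Dir NE: first cell '.' (not opp) -> no flip
Dir W: opp run (3,3) capped by B -> flip
Dir E: first cell '.' (not opp) -> no flip
Dir SW: first cell 'B' (not opp) -> no flip
Dir S: opp run (4,4), next='.' -> no flip
Dir SE: first cell '.' (not opp) -> no flip
All flips: (3,3)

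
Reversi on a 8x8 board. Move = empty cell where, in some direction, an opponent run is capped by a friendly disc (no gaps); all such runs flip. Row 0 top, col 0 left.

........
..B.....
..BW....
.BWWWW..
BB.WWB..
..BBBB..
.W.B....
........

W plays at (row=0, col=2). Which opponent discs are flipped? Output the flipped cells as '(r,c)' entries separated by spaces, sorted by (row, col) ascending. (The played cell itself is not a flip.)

Answer: (1,2) (2,2)

Derivation:
Dir NW: edge -> no flip
Dir N: edge -> no flip
Dir NE: edge -> no flip
Dir W: first cell '.' (not opp) -> no flip
Dir E: first cell '.' (not opp) -> no flip
Dir SW: first cell '.' (not opp) -> no flip
Dir S: opp run (1,2) (2,2) capped by W -> flip
Dir SE: first cell '.' (not opp) -> no flip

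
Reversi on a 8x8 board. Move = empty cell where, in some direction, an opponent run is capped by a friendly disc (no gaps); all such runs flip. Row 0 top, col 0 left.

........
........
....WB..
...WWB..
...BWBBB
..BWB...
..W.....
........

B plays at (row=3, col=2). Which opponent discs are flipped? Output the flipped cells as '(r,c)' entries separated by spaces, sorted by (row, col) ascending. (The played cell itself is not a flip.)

Dir NW: first cell '.' (not opp) -> no flip
Dir N: first cell '.' (not opp) -> no flip
Dir NE: first cell '.' (not opp) -> no flip
Dir W: first cell '.' (not opp) -> no flip
Dir E: opp run (3,3) (3,4) capped by B -> flip
Dir SW: first cell '.' (not opp) -> no flip
Dir S: first cell '.' (not opp) -> no flip
Dir SE: first cell 'B' (not opp) -> no flip

Answer: (3,3) (3,4)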